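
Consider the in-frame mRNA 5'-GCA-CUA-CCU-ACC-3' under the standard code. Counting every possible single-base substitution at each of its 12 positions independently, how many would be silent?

13

Codon 1 (GCA, Ala): 3 synonymous substitutions.
Codon 2 (CUA, Leu): 4 synonymous substitutions.
Codon 3 (CCU, Pro): 3 synonymous substitutions.
Codon 4 (ACC, Thr): 3 synonymous substitutions.
Total: 3 + 4 + 3 + 3 = 13.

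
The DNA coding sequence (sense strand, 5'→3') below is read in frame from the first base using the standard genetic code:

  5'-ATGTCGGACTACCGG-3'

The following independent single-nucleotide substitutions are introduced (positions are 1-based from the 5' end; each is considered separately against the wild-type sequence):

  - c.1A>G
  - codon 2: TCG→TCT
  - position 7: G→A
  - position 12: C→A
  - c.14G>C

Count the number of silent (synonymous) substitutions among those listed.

1

Codon 1: ATG (Met) → GTG (Val) — missense.
Codon 2: TCG (Ser) → TCT (Ser) — synonymous.
Codon 3: GAC (Asp) → AAC (Asn) — missense.
Codon 4: TAC (Tyr) → TAA (Stop) — nonsense.
Codon 5: CGG (Arg) → CCG (Pro) — missense.
Synonymous: 1 of 5.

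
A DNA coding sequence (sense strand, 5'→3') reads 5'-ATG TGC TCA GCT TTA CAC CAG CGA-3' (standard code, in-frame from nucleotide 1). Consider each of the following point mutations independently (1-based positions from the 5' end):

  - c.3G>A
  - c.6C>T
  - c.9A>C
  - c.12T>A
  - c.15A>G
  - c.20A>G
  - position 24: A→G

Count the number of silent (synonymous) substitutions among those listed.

Codon 1: ATG (Met) → ATA (Ile) — missense.
Codon 2: TGC (Cys) → TGT (Cys) — synonymous.
Codon 3: TCA (Ser) → TCC (Ser) — synonymous.
Codon 4: GCT (Ala) → GCA (Ala) — synonymous.
Codon 5: TTA (Leu) → TTG (Leu) — synonymous.
Codon 7: CAG (Gln) → CGG (Arg) — missense.
Codon 8: CGA (Arg) → CGG (Arg) — synonymous.
Synonymous: 5 of 7.

5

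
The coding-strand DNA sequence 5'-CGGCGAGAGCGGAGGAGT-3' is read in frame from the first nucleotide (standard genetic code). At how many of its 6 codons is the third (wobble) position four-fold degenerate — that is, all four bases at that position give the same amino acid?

3

Codon 1 CGG (Arg): third position 4-fold.
Codon 2 CGA (Arg): third position 4-fold.
Codon 3 GAG (Glu): third position 2-fold.
Codon 4 CGG (Arg): third position 4-fold.
Codon 5 AGG (Arg): third position 2-fold.
Codon 6 AGT (Ser): third position 2-fold.
Four-fold degenerate third positions: 3.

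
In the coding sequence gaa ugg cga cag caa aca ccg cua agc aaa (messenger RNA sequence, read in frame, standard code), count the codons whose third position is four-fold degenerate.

4

Codon 1 GAA (Glu): third position 2-fold.
Codon 2 UGG (Trp): third position 1-fold.
Codon 3 CGA (Arg): third position 4-fold.
Codon 4 CAG (Gln): third position 2-fold.
Codon 5 CAA (Gln): third position 2-fold.
Codon 6 ACA (Thr): third position 4-fold.
Codon 7 CCG (Pro): third position 4-fold.
Codon 8 CUA (Leu): third position 4-fold.
Codon 9 AGC (Ser): third position 2-fold.
Codon 10 AAA (Lys): third position 2-fold.
Four-fold degenerate third positions: 4.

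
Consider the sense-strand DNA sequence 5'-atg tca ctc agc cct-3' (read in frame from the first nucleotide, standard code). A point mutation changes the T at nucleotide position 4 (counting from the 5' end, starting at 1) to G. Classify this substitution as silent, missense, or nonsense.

Position 4 falls in codon 2: TCA → Ser.
After the substitution the codon is GCA → Ala.
Ser ≠ Ala, so this is a missense mutation.

missense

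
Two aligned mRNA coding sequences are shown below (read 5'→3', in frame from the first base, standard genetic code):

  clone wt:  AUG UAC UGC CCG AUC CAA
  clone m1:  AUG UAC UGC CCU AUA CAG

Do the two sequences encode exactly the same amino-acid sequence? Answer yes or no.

Codon 1: AUG Met / AUG Met — identical.
Codon 2: UAC Tyr / UAC Tyr — identical.
Codon 3: UGC Cys / UGC Cys — identical.
Codon 4: CCG Pro / CCU Pro — synonymous.
Codon 5: AUC Ile / AUA Ile — synonymous.
Codon 6: CAA Gln / CAG Gln — synonymous.
Nonsynonymous differences: 0 → same protein.

yes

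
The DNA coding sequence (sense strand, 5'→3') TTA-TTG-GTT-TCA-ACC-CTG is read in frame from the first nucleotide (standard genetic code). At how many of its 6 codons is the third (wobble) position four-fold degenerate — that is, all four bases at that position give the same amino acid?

Codon 1 TTA (Leu): third position 2-fold.
Codon 2 TTG (Leu): third position 2-fold.
Codon 3 GTT (Val): third position 4-fold.
Codon 4 TCA (Ser): third position 4-fold.
Codon 5 ACC (Thr): third position 4-fold.
Codon 6 CTG (Leu): third position 4-fold.
Four-fold degenerate third positions: 4.

4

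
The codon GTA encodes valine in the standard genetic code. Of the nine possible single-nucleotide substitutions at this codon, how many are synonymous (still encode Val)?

Position 1: none → 0 synonymous.
Position 2: none → 0 synonymous.
Position 3: GTT, GTC, GTG → 3 synonymous.
Total: 0 + 0 + 3 = 3.

3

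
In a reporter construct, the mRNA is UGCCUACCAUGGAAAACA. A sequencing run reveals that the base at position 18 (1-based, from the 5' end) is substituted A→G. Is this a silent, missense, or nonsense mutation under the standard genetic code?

Position 18 falls in codon 6: ACA → Thr.
After the substitution the codon is ACG → Thr.
Both encode Thr, so the change is synonymous.

silent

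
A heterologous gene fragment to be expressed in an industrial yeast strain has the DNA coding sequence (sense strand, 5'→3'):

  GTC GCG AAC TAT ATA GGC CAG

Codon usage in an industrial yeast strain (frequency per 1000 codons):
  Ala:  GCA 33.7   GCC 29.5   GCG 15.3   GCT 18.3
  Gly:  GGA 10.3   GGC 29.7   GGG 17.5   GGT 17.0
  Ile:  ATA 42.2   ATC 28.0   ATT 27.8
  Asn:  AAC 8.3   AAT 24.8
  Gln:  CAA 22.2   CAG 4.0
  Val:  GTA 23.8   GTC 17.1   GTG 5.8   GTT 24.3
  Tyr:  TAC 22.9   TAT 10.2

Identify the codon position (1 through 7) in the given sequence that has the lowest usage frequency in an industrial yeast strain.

Codon 1 GTC (Val): 17.1 per 1000.
Codon 2 GCG (Ala): 15.3 per 1000.
Codon 3 AAC (Asn): 8.3 per 1000.
Codon 4 TAT (Tyr): 10.2 per 1000.
Codon 5 ATA (Ile): 42.2 per 1000.
Codon 6 GGC (Gly): 29.7 per 1000.
Codon 7 CAG (Gln): 4.0 per 1000.
Lowest frequency is 4.0 at codon 7.

7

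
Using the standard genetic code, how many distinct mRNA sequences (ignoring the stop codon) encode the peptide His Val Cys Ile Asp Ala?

His: 2 codons.
Val: 4 codons.
Cys: 2 codons.
Ile: 3 codons.
Asp: 2 codons.
Ala: 4 codons.
2 × 4 × 2 × 3 × 2 × 4 = 384.

384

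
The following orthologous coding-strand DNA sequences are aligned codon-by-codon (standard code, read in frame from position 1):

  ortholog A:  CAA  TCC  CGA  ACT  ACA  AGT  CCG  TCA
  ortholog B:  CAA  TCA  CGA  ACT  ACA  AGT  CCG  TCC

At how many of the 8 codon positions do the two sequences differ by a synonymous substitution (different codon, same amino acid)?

2

Codon 1: CAA Gln / CAA Gln — identical.
Codon 2: TCC Ser / TCA Ser — synonymous.
Codon 3: CGA Arg / CGA Arg — identical.
Codon 4: ACT Thr / ACT Thr — identical.
Codon 5: ACA Thr / ACA Thr — identical.
Codon 6: AGT Ser / AGT Ser — identical.
Codon 7: CCG Pro / CCG Pro — identical.
Codon 8: TCA Ser / TCC Ser — synonymous.
Synonymous differences: 2.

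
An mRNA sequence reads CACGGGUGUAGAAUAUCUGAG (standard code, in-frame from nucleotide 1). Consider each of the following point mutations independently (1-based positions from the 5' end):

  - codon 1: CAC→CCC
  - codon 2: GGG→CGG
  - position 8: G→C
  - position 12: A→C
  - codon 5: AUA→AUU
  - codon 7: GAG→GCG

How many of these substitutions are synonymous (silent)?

Codon 1: CAC (His) → CCC (Pro) — missense.
Codon 2: GGG (Gly) → CGG (Arg) — missense.
Codon 3: UGU (Cys) → UCU (Ser) — missense.
Codon 4: AGA (Arg) → AGC (Ser) — missense.
Codon 5: AUA (Ile) → AUU (Ile) — synonymous.
Codon 7: GAG (Glu) → GCG (Ala) — missense.
Synonymous: 1 of 6.

1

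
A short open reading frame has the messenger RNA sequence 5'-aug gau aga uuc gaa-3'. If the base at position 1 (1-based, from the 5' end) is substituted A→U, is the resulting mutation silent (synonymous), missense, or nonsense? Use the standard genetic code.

Position 1 falls in codon 1: AUG → Met.
After the substitution the codon is UUG → Leu.
Met ≠ Leu, so this is a missense mutation.

missense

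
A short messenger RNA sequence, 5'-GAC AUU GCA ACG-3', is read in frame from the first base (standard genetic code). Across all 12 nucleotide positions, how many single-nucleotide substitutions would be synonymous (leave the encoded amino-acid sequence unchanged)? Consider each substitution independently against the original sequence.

9

Codon 1 (GAC, Asp): 1 synonymous substitution.
Codon 2 (AUU, Ile): 2 synonymous substitutions.
Codon 3 (GCA, Ala): 3 synonymous substitutions.
Codon 4 (ACG, Thr): 3 synonymous substitutions.
Total: 1 + 2 + 3 + 3 = 9.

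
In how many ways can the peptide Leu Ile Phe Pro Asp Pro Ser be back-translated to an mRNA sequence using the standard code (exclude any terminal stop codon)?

Leu: 6 codons.
Ile: 3 codons.
Phe: 2 codons.
Pro: 4 codons.
Asp: 2 codons.
Pro: 4 codons.
Ser: 6 codons.
6 × 3 × 2 × 4 × 2 × 4 × 6 = 6912.

6912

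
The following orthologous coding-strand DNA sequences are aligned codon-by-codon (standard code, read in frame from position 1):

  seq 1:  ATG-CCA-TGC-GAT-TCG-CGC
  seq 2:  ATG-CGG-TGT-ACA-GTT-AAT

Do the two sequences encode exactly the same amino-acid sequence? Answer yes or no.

no

Codon 1: ATG Met / ATG Met — identical.
Codon 2: CCA Pro / CGG Arg — nonsynonymous.
Codon 3: TGC Cys / TGT Cys — synonymous.
Codon 4: GAT Asp / ACA Thr — nonsynonymous.
Codon 5: TCG Ser / GTT Val — nonsynonymous.
Codon 6: CGC Arg / AAT Asn — nonsynonymous.
Nonsynonymous differences: 4 → different protein.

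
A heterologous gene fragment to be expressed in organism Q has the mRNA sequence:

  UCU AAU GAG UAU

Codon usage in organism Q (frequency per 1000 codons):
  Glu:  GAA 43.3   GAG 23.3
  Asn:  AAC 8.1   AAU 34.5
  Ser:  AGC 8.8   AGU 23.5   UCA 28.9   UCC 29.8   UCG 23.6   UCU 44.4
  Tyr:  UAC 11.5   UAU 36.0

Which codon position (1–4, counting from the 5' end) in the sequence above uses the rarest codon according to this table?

3

Codon 1 UCU (Ser): 44.4 per 1000.
Codon 2 AAU (Asn): 34.5 per 1000.
Codon 3 GAG (Glu): 23.3 per 1000.
Codon 4 UAU (Tyr): 36.0 per 1000.
Lowest frequency is 23.3 at codon 3.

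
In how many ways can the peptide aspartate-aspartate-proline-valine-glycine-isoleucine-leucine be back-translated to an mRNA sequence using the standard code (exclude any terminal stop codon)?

4608

Asp: 2 codons.
Asp: 2 codons.
Pro: 4 codons.
Val: 4 codons.
Gly: 4 codons.
Ile: 3 codons.
Leu: 6 codons.
2 × 2 × 4 × 4 × 4 × 3 × 6 = 4608.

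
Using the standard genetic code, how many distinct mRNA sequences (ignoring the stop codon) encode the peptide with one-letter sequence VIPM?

48

Val: 4 codons.
Ile: 3 codons.
Pro: 4 codons.
Met: 1 codon.
4 × 3 × 4 × 1 = 48.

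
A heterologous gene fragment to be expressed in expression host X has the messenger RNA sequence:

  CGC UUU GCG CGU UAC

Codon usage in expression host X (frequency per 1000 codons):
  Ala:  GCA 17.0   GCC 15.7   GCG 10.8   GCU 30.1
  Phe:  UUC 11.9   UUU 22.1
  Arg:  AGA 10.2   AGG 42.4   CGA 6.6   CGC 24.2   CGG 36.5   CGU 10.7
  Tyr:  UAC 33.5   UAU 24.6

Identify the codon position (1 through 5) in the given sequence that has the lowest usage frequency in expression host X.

Codon 1 CGC (Arg): 24.2 per 1000.
Codon 2 UUU (Phe): 22.1 per 1000.
Codon 3 GCG (Ala): 10.8 per 1000.
Codon 4 CGU (Arg): 10.7 per 1000.
Codon 5 UAC (Tyr): 33.5 per 1000.
Lowest frequency is 10.7 at codon 4.

4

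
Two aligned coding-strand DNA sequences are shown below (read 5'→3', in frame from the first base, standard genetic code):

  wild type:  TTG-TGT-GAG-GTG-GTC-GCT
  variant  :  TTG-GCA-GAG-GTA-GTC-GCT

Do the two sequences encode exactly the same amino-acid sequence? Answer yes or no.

Codon 1: TTG Leu / TTG Leu — identical.
Codon 2: TGT Cys / GCA Ala — nonsynonymous.
Codon 3: GAG Glu / GAG Glu — identical.
Codon 4: GTG Val / GTA Val — synonymous.
Codon 5: GTC Val / GTC Val — identical.
Codon 6: GCT Ala / GCT Ala — identical.
Nonsynonymous differences: 1 → different protein.

no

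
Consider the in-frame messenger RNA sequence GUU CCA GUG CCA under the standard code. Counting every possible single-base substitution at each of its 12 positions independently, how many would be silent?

Codon 1 (GUU, Val): 3 synonymous substitutions.
Codon 2 (CCA, Pro): 3 synonymous substitutions.
Codon 3 (GUG, Val): 3 synonymous substitutions.
Codon 4 (CCA, Pro): 3 synonymous substitutions.
Total: 3 + 3 + 3 + 3 = 12.

12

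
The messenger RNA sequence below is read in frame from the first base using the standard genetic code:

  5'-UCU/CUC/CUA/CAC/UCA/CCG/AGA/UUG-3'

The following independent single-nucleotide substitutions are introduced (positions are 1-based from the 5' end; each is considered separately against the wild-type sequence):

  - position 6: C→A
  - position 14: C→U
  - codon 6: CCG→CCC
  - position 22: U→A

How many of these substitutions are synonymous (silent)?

Codon 2: CUC (Leu) → CUA (Leu) — synonymous.
Codon 5: UCA (Ser) → UUA (Leu) — missense.
Codon 6: CCG (Pro) → CCC (Pro) — synonymous.
Codon 8: UUG (Leu) → AUG (Met) — missense.
Synonymous: 2 of 4.

2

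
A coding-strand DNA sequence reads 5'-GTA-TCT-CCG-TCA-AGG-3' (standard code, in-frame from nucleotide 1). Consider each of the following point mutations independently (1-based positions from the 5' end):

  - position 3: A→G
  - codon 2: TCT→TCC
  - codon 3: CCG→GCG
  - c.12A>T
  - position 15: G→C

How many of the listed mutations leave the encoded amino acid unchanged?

Codon 1: GTA (Val) → GTG (Val) — synonymous.
Codon 2: TCT (Ser) → TCC (Ser) — synonymous.
Codon 3: CCG (Pro) → GCG (Ala) — missense.
Codon 4: TCA (Ser) → TCT (Ser) — synonymous.
Codon 5: AGG (Arg) → AGC (Ser) — missense.
Synonymous: 3 of 5.

3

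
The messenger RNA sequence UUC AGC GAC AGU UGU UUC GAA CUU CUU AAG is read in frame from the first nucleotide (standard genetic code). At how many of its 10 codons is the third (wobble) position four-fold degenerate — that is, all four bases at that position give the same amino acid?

2

Codon 1 UUC (Phe): third position 2-fold.
Codon 2 AGC (Ser): third position 2-fold.
Codon 3 GAC (Asp): third position 2-fold.
Codon 4 AGU (Ser): third position 2-fold.
Codon 5 UGU (Cys): third position 2-fold.
Codon 6 UUC (Phe): third position 2-fold.
Codon 7 GAA (Glu): third position 2-fold.
Codon 8 CUU (Leu): third position 4-fold.
Codon 9 CUU (Leu): third position 4-fold.
Codon 10 AAG (Lys): third position 2-fold.
Four-fold degenerate third positions: 2.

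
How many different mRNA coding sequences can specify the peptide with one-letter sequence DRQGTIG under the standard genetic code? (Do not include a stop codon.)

Asp: 2 codons.
Arg: 6 codons.
Gln: 2 codons.
Gly: 4 codons.
Thr: 4 codons.
Ile: 3 codons.
Gly: 4 codons.
2 × 6 × 2 × 4 × 4 × 3 × 4 = 4608.

4608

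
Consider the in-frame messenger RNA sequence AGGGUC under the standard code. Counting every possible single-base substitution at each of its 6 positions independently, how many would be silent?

5

Codon 1 (AGG, Arg): 2 synonymous substitutions.
Codon 2 (GUC, Val): 3 synonymous substitutions.
Total: 2 + 3 = 5.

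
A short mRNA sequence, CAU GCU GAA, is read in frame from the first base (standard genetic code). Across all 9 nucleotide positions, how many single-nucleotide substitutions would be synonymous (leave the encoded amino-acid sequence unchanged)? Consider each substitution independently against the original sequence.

5

Codon 1 (CAU, His): 1 synonymous substitution.
Codon 2 (GCU, Ala): 3 synonymous substitutions.
Codon 3 (GAA, Glu): 1 synonymous substitution.
Total: 1 + 3 + 1 = 5.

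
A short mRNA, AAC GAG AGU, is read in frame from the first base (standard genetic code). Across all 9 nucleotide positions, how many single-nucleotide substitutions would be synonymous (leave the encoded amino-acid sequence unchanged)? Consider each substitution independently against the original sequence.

3

Codon 1 (AAC, Asn): 1 synonymous substitution.
Codon 2 (GAG, Glu): 1 synonymous substitution.
Codon 3 (AGU, Ser): 1 synonymous substitution.
Total: 1 + 1 + 1 = 3.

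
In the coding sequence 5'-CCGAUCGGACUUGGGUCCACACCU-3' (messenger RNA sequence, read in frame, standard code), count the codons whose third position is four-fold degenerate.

Codon 1 CCG (Pro): third position 4-fold.
Codon 2 AUC (Ile): third position 3-fold.
Codon 3 GGA (Gly): third position 4-fold.
Codon 4 CUU (Leu): third position 4-fold.
Codon 5 GGG (Gly): third position 4-fold.
Codon 6 UCC (Ser): third position 4-fold.
Codon 7 ACA (Thr): third position 4-fold.
Codon 8 CCU (Pro): third position 4-fold.
Four-fold degenerate third positions: 7.

7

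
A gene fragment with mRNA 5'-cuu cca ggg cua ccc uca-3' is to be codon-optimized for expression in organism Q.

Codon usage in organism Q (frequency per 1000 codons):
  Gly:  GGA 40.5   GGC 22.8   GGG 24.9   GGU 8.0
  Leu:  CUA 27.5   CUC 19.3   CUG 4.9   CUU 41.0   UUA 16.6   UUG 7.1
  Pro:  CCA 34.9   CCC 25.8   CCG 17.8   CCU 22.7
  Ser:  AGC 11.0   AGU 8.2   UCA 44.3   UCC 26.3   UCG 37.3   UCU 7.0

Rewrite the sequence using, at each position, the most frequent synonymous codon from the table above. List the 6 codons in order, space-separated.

CUU CCA GGA CUU CCA UCA

Codon 1 (Leu): best is CUU at 41.0.
Codon 2 (Pro): best is CCA at 34.9.
Codon 3 (Gly): best is GGA at 40.5.
Codon 4 (Leu): best is CUU at 41.0.
Codon 5 (Pro): best is CCA at 34.9.
Codon 6 (Ser): best is UCA at 44.3.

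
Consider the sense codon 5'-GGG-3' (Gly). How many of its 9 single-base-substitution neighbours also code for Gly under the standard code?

3

Position 1: none → 0 synonymous.
Position 2: none → 0 synonymous.
Position 3: GGU, GGC, GGA → 3 synonymous.
Total: 0 + 0 + 3 = 3.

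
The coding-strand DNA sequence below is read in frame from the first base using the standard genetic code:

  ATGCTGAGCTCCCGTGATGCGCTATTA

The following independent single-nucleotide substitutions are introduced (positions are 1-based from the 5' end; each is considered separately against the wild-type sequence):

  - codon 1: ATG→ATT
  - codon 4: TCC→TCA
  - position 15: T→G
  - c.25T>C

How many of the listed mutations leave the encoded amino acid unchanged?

Codon 1: ATG (Met) → ATT (Ile) — missense.
Codon 4: TCC (Ser) → TCA (Ser) — synonymous.
Codon 5: CGT (Arg) → CGG (Arg) — synonymous.
Codon 9: TTA (Leu) → CTA (Leu) — synonymous.
Synonymous: 3 of 4.

3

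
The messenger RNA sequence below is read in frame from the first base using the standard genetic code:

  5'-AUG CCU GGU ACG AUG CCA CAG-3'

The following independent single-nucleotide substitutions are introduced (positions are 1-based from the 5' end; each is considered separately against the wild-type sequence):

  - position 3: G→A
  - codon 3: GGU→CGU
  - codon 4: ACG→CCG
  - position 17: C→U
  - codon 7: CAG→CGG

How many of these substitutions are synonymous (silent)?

0

Codon 1: AUG (Met) → AUA (Ile) — missense.
Codon 3: GGU (Gly) → CGU (Arg) — missense.
Codon 4: ACG (Thr) → CCG (Pro) — missense.
Codon 6: CCA (Pro) → CUA (Leu) — missense.
Codon 7: CAG (Gln) → CGG (Arg) — missense.
Synonymous: 0 of 5.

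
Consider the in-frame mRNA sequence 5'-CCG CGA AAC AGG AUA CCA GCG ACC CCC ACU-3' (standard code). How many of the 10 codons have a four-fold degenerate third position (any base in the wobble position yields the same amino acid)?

7

Codon 1 CCG (Pro): third position 4-fold.
Codon 2 CGA (Arg): third position 4-fold.
Codon 3 AAC (Asn): third position 2-fold.
Codon 4 AGG (Arg): third position 2-fold.
Codon 5 AUA (Ile): third position 3-fold.
Codon 6 CCA (Pro): third position 4-fold.
Codon 7 GCG (Ala): third position 4-fold.
Codon 8 ACC (Thr): third position 4-fold.
Codon 9 CCC (Pro): third position 4-fold.
Codon 10 ACU (Thr): third position 4-fold.
Four-fold degenerate third positions: 7.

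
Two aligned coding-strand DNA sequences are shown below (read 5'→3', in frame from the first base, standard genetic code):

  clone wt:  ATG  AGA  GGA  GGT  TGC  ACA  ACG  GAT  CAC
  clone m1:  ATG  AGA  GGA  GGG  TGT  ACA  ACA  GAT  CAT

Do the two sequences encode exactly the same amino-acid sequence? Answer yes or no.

yes

Codon 1: ATG Met / ATG Met — identical.
Codon 2: AGA Arg / AGA Arg — identical.
Codon 3: GGA Gly / GGA Gly — identical.
Codon 4: GGT Gly / GGG Gly — synonymous.
Codon 5: TGC Cys / TGT Cys — synonymous.
Codon 6: ACA Thr / ACA Thr — identical.
Codon 7: ACG Thr / ACA Thr — synonymous.
Codon 8: GAT Asp / GAT Asp — identical.
Codon 9: CAC His / CAT His — synonymous.
Nonsynonymous differences: 0 → same protein.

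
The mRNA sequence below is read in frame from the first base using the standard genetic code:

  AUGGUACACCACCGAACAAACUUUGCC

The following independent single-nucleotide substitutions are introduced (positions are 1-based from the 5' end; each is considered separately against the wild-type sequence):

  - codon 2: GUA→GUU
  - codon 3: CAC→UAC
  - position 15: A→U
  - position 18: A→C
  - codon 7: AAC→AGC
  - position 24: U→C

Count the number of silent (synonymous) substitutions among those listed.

4

Codon 2: GUA (Val) → GUU (Val) — synonymous.
Codon 3: CAC (His) → UAC (Tyr) — missense.
Codon 5: CGA (Arg) → CGU (Arg) — synonymous.
Codon 6: ACA (Thr) → ACC (Thr) — synonymous.
Codon 7: AAC (Asn) → AGC (Ser) — missense.
Codon 8: UUU (Phe) → UUC (Phe) — synonymous.
Synonymous: 4 of 6.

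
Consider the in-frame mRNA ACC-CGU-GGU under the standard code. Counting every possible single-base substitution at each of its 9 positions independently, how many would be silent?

Codon 1 (ACC, Thr): 3 synonymous substitutions.
Codon 2 (CGU, Arg): 3 synonymous substitutions.
Codon 3 (GGU, Gly): 3 synonymous substitutions.
Total: 3 + 3 + 3 = 9.

9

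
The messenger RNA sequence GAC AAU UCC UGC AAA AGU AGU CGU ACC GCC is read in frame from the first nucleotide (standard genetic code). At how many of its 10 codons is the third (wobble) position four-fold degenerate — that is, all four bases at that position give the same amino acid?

Codon 1 GAC (Asp): third position 2-fold.
Codon 2 AAU (Asn): third position 2-fold.
Codon 3 UCC (Ser): third position 4-fold.
Codon 4 UGC (Cys): third position 2-fold.
Codon 5 AAA (Lys): third position 2-fold.
Codon 6 AGU (Ser): third position 2-fold.
Codon 7 AGU (Ser): third position 2-fold.
Codon 8 CGU (Arg): third position 4-fold.
Codon 9 ACC (Thr): third position 4-fold.
Codon 10 GCC (Ala): third position 4-fold.
Four-fold degenerate third positions: 4.

4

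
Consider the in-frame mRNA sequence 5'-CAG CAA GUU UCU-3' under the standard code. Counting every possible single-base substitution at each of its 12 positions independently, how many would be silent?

8

Codon 1 (CAG, Gln): 1 synonymous substitution.
Codon 2 (CAA, Gln): 1 synonymous substitution.
Codon 3 (GUU, Val): 3 synonymous substitutions.
Codon 4 (UCU, Ser): 3 synonymous substitutions.
Total: 1 + 1 + 3 + 3 = 8.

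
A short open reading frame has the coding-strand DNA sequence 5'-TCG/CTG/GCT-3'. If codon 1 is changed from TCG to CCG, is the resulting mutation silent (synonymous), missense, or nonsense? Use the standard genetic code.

missense

Position 1 falls in codon 1: TCG → Ser.
After the substitution the codon is CCG → Pro.
Ser ≠ Pro, so this is a missense mutation.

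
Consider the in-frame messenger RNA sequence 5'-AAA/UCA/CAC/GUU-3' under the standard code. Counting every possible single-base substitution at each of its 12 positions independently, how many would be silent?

Codon 1 (AAA, Lys): 1 synonymous substitution.
Codon 2 (UCA, Ser): 3 synonymous substitutions.
Codon 3 (CAC, His): 1 synonymous substitution.
Codon 4 (GUU, Val): 3 synonymous substitutions.
Total: 1 + 3 + 1 + 3 = 8.

8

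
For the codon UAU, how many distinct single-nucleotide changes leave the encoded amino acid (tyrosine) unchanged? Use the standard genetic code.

Position 1: none → 0 synonymous.
Position 2: none → 0 synonymous.
Position 3: UAC → 1 synonymous.
Total: 0 + 0 + 1 = 1.

1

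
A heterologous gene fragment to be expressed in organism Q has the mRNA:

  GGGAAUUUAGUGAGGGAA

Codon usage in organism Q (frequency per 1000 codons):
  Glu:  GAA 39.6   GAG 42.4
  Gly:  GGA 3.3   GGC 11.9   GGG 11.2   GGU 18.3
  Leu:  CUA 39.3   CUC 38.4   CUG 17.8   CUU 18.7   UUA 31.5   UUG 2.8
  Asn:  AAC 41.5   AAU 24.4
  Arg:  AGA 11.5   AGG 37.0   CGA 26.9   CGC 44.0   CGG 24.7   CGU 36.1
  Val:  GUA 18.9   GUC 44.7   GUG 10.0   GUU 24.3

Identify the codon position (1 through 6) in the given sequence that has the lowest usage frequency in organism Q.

4

Codon 1 GGG (Gly): 11.2 per 1000.
Codon 2 AAU (Asn): 24.4 per 1000.
Codon 3 UUA (Leu): 31.5 per 1000.
Codon 4 GUG (Val): 10.0 per 1000.
Codon 5 AGG (Arg): 37.0 per 1000.
Codon 6 GAA (Glu): 39.6 per 1000.
Lowest frequency is 10.0 at codon 4.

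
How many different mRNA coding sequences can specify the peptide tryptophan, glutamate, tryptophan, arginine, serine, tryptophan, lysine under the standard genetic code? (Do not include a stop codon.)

144

Trp: 1 codon.
Glu: 2 codons.
Trp: 1 codon.
Arg: 6 codons.
Ser: 6 codons.
Trp: 1 codon.
Lys: 2 codons.
1 × 2 × 1 × 6 × 6 × 1 × 2 = 144.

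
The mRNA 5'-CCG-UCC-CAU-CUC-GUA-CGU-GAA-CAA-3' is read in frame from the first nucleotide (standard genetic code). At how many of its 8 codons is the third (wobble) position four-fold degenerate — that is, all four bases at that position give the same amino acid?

5

Codon 1 CCG (Pro): third position 4-fold.
Codon 2 UCC (Ser): third position 4-fold.
Codon 3 CAU (His): third position 2-fold.
Codon 4 CUC (Leu): third position 4-fold.
Codon 5 GUA (Val): third position 4-fold.
Codon 6 CGU (Arg): third position 4-fold.
Codon 7 GAA (Glu): third position 2-fold.
Codon 8 CAA (Gln): third position 2-fold.
Four-fold degenerate third positions: 5.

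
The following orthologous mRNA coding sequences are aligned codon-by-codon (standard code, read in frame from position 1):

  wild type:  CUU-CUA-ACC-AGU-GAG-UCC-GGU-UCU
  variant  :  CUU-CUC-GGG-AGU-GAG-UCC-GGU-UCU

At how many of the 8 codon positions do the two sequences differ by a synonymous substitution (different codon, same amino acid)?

1

Codon 1: CUU Leu / CUU Leu — identical.
Codon 2: CUA Leu / CUC Leu — synonymous.
Codon 3: ACC Thr / GGG Gly — nonsynonymous.
Codon 4: AGU Ser / AGU Ser — identical.
Codon 5: GAG Glu / GAG Glu — identical.
Codon 6: UCC Ser / UCC Ser — identical.
Codon 7: GGU Gly / GGU Gly — identical.
Codon 8: UCU Ser / UCU Ser — identical.
Synonymous differences: 1.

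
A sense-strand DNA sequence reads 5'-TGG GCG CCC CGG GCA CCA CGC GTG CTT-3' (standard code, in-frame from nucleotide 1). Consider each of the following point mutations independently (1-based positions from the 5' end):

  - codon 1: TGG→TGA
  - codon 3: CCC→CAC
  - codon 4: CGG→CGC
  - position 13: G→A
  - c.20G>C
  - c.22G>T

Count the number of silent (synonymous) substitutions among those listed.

Codon 1: TGG (Trp) → TGA (Stop) — nonsense.
Codon 3: CCC (Pro) → CAC (His) — missense.
Codon 4: CGG (Arg) → CGC (Arg) — synonymous.
Codon 5: GCA (Ala) → ACA (Thr) — missense.
Codon 7: CGC (Arg) → CCC (Pro) — missense.
Codon 8: GTG (Val) → TTG (Leu) — missense.
Synonymous: 1 of 6.

1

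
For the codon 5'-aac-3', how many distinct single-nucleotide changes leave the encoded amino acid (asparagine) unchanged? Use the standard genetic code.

1

Position 1: none → 0 synonymous.
Position 2: none → 0 synonymous.
Position 3: AAT → 1 synonymous.
Total: 0 + 0 + 1 = 1.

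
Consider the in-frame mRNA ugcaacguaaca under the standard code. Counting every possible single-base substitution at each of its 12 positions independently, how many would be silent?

Codon 1 (UGC, Cys): 1 synonymous substitution.
Codon 2 (AAC, Asn): 1 synonymous substitution.
Codon 3 (GUA, Val): 3 synonymous substitutions.
Codon 4 (ACA, Thr): 3 synonymous substitutions.
Total: 1 + 1 + 3 + 3 = 8.

8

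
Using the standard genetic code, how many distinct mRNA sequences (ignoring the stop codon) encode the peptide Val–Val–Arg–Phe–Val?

768

Val: 4 codons.
Val: 4 codons.
Arg: 6 codons.
Phe: 2 codons.
Val: 4 codons.
4 × 4 × 6 × 2 × 4 = 768.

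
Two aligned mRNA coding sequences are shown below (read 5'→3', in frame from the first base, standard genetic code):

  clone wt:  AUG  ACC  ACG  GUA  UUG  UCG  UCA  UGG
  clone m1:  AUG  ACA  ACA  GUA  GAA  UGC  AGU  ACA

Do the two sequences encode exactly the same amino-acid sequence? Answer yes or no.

Codon 1: AUG Met / AUG Met — identical.
Codon 2: ACC Thr / ACA Thr — synonymous.
Codon 3: ACG Thr / ACA Thr — synonymous.
Codon 4: GUA Val / GUA Val — identical.
Codon 5: UUG Leu / GAA Glu — nonsynonymous.
Codon 6: UCG Ser / UGC Cys — nonsynonymous.
Codon 7: UCA Ser / AGU Ser — synonymous.
Codon 8: UGG Trp / ACA Thr — nonsynonymous.
Nonsynonymous differences: 3 → different protein.

no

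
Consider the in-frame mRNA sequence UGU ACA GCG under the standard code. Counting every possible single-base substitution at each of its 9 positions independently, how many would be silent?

7

Codon 1 (UGU, Cys): 1 synonymous substitution.
Codon 2 (ACA, Thr): 3 synonymous substitutions.
Codon 3 (GCG, Ala): 3 synonymous substitutions.
Total: 1 + 3 + 3 = 7.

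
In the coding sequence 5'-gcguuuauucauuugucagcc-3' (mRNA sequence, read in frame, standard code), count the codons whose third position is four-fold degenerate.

Codon 1 GCG (Ala): third position 4-fold.
Codon 2 UUU (Phe): third position 2-fold.
Codon 3 AUU (Ile): third position 3-fold.
Codon 4 CAU (His): third position 2-fold.
Codon 5 UUG (Leu): third position 2-fold.
Codon 6 UCA (Ser): third position 4-fold.
Codon 7 GCC (Ala): third position 4-fold.
Four-fold degenerate third positions: 3.

3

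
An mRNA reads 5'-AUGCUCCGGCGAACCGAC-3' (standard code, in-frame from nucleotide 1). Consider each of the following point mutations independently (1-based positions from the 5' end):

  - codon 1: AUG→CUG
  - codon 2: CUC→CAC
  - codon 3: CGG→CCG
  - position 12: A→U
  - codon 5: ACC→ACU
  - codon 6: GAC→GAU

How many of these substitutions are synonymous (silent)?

3

Codon 1: AUG (Met) → CUG (Leu) — missense.
Codon 2: CUC (Leu) → CAC (His) — missense.
Codon 3: CGG (Arg) → CCG (Pro) — missense.
Codon 4: CGA (Arg) → CGU (Arg) — synonymous.
Codon 5: ACC (Thr) → ACU (Thr) — synonymous.
Codon 6: GAC (Asp) → GAU (Asp) — synonymous.
Synonymous: 3 of 6.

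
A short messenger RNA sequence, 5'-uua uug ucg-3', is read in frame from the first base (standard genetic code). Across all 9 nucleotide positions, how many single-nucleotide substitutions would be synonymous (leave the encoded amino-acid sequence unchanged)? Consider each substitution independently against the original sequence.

Codon 1 (UUA, Leu): 2 synonymous substitutions.
Codon 2 (UUG, Leu): 2 synonymous substitutions.
Codon 3 (UCG, Ser): 3 synonymous substitutions.
Total: 2 + 2 + 3 = 7.

7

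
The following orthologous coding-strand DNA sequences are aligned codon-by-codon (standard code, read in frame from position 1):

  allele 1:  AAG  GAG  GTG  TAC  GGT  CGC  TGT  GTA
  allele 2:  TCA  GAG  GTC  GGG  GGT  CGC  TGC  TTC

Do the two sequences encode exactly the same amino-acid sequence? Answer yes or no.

Codon 1: AAG Lys / TCA Ser — nonsynonymous.
Codon 2: GAG Glu / GAG Glu — identical.
Codon 3: GTG Val / GTC Val — synonymous.
Codon 4: TAC Tyr / GGG Gly — nonsynonymous.
Codon 5: GGT Gly / GGT Gly — identical.
Codon 6: CGC Arg / CGC Arg — identical.
Codon 7: TGT Cys / TGC Cys — synonymous.
Codon 8: GTA Val / TTC Phe — nonsynonymous.
Nonsynonymous differences: 3 → different protein.

no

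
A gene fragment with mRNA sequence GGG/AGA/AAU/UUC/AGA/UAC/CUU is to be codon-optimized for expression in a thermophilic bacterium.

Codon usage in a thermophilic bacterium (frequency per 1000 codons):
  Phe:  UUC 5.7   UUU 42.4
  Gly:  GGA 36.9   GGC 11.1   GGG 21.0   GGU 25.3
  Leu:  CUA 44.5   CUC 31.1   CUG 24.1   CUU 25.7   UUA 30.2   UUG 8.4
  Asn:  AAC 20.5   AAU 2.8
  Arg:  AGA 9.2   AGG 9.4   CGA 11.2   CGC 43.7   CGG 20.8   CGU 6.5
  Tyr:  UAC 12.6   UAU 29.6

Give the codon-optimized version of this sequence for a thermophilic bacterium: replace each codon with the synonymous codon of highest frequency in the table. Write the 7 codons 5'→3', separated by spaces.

Codon 1 (Gly): best is GGA at 36.9.
Codon 2 (Arg): best is CGC at 43.7.
Codon 3 (Asn): best is AAC at 20.5.
Codon 4 (Phe): best is UUU at 42.4.
Codon 5 (Arg): best is CGC at 43.7.
Codon 6 (Tyr): best is UAU at 29.6.
Codon 7 (Leu): best is CUA at 44.5.

GGA CGC AAC UUU CGC UAU CUA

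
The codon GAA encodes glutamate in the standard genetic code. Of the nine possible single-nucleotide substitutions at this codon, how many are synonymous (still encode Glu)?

1

Position 1: none → 0 synonymous.
Position 2: none → 0 synonymous.
Position 3: GAG → 1 synonymous.
Total: 0 + 0 + 1 = 1.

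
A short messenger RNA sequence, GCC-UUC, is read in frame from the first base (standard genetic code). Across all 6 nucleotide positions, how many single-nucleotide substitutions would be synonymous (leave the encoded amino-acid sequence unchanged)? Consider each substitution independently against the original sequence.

4

Codon 1 (GCC, Ala): 3 synonymous substitutions.
Codon 2 (UUC, Phe): 1 synonymous substitution.
Total: 3 + 1 = 4.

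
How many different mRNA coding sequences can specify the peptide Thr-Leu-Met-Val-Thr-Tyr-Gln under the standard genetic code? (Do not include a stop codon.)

Thr: 4 codons.
Leu: 6 codons.
Met: 1 codon.
Val: 4 codons.
Thr: 4 codons.
Tyr: 2 codons.
Gln: 2 codons.
4 × 6 × 1 × 4 × 4 × 2 × 2 = 1536.

1536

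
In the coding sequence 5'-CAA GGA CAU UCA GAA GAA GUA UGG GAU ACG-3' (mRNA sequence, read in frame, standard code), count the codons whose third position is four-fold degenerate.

Codon 1 CAA (Gln): third position 2-fold.
Codon 2 GGA (Gly): third position 4-fold.
Codon 3 CAU (His): third position 2-fold.
Codon 4 UCA (Ser): third position 4-fold.
Codon 5 GAA (Glu): third position 2-fold.
Codon 6 GAA (Glu): third position 2-fold.
Codon 7 GUA (Val): third position 4-fold.
Codon 8 UGG (Trp): third position 1-fold.
Codon 9 GAU (Asp): third position 2-fold.
Codon 10 ACG (Thr): third position 4-fold.
Four-fold degenerate third positions: 4.

4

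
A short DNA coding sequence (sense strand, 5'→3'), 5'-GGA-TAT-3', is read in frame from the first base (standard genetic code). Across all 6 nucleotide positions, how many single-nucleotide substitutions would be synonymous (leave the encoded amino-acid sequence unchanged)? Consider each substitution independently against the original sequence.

Codon 1 (GGA, Gly): 3 synonymous substitutions.
Codon 2 (TAT, Tyr): 1 synonymous substitution.
Total: 3 + 1 = 4.

4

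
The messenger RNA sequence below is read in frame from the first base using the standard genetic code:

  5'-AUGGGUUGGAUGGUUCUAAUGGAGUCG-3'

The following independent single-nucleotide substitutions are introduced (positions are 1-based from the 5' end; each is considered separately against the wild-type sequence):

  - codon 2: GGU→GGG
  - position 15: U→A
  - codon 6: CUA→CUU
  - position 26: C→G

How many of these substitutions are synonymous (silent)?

3

Codon 2: GGU (Gly) → GGG (Gly) — synonymous.
Codon 5: GUU (Val) → GUA (Val) — synonymous.
Codon 6: CUA (Leu) → CUU (Leu) — synonymous.
Codon 9: UCG (Ser) → UGG (Trp) — missense.
Synonymous: 3 of 4.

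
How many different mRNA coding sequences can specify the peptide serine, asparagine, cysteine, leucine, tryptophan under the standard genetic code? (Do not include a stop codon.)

144

Ser: 6 codons.
Asn: 2 codons.
Cys: 2 codons.
Leu: 6 codons.
Trp: 1 codon.
6 × 2 × 2 × 6 × 1 = 144.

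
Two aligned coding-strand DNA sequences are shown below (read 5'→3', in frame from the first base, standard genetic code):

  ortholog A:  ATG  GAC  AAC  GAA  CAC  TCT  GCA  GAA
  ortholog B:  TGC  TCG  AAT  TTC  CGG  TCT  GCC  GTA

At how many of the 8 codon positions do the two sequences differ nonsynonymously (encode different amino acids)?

5

Codon 1: ATG Met / TGC Cys — nonsynonymous.
Codon 2: GAC Asp / TCG Ser — nonsynonymous.
Codon 3: AAC Asn / AAT Asn — synonymous.
Codon 4: GAA Glu / TTC Phe — nonsynonymous.
Codon 5: CAC His / CGG Arg — nonsynonymous.
Codon 6: TCT Ser / TCT Ser — identical.
Codon 7: GCA Ala / GCC Ala — synonymous.
Codon 8: GAA Glu / GTA Val — nonsynonymous.
Nonsynonymous differences: 5.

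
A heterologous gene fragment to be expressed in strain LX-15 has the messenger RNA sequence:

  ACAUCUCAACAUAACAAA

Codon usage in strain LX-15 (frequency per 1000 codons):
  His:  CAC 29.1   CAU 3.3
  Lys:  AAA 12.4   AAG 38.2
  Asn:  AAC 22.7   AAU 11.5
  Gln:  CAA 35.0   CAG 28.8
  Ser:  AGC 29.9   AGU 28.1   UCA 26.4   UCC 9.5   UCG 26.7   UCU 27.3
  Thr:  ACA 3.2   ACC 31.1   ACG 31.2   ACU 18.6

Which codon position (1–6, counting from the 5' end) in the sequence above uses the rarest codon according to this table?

Codon 1 ACA (Thr): 3.2 per 1000.
Codon 2 UCU (Ser): 27.3 per 1000.
Codon 3 CAA (Gln): 35.0 per 1000.
Codon 4 CAU (His): 3.3 per 1000.
Codon 5 AAC (Asn): 22.7 per 1000.
Codon 6 AAA (Lys): 12.4 per 1000.
Lowest frequency is 3.2 at codon 1.

1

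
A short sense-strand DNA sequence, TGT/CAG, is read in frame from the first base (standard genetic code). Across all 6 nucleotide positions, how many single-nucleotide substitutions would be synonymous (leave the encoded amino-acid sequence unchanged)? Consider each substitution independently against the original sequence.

Codon 1 (TGT, Cys): 1 synonymous substitution.
Codon 2 (CAG, Gln): 1 synonymous substitution.
Total: 1 + 1 = 2.

2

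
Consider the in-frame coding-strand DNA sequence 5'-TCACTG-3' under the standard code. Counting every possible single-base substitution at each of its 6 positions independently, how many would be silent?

Codon 1 (TCA, Ser): 3 synonymous substitutions.
Codon 2 (CTG, Leu): 4 synonymous substitutions.
Total: 3 + 4 = 7.

7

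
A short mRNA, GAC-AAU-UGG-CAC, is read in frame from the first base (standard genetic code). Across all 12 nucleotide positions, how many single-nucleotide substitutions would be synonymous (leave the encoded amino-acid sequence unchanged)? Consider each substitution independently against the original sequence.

Codon 1 (GAC, Asp): 1 synonymous substitution.
Codon 2 (AAU, Asn): 1 synonymous substitution.
Codon 3 (UGG, Trp): 0 synonymous substitutions.
Codon 4 (CAC, His): 1 synonymous substitution.
Total: 1 + 1 + 0 + 1 = 3.

3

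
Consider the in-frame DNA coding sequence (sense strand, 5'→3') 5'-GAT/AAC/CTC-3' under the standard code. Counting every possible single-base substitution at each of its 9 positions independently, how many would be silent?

Codon 1 (GAT, Asp): 1 synonymous substitution.
Codon 2 (AAC, Asn): 1 synonymous substitution.
Codon 3 (CTC, Leu): 3 synonymous substitutions.
Total: 1 + 1 + 3 = 5.

5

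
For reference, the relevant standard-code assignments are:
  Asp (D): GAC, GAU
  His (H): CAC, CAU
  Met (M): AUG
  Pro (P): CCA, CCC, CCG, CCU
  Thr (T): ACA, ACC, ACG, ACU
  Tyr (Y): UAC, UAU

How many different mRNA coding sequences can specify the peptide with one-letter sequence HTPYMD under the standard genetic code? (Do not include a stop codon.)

128

His: 2 codons.
Thr: 4 codons.
Pro: 4 codons.
Tyr: 2 codons.
Met: 1 codon.
Asp: 2 codons.
2 × 4 × 4 × 2 × 1 × 2 = 128.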